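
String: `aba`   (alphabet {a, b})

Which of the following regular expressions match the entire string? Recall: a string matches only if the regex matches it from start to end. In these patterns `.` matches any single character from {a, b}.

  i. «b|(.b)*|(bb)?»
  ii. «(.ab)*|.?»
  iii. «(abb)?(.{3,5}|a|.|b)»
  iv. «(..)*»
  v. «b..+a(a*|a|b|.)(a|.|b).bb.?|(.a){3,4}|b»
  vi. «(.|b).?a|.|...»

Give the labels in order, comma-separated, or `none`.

i → no match
ii → no match
iii → match
iv → no match
v → no match
vi → match

iii, vi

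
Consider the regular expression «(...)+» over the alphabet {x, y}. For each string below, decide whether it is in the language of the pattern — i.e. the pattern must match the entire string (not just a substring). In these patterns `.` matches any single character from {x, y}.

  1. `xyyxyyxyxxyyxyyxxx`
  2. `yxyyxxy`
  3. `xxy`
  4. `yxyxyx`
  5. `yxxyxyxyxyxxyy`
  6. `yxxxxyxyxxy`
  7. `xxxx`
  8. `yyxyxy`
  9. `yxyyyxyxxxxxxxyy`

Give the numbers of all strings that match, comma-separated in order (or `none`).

1, 3, 4, 8

1 → match
2 → no match
3 → match
4 → match
5 → no match
6 → no match
7 → no match
8 → match
9 → no match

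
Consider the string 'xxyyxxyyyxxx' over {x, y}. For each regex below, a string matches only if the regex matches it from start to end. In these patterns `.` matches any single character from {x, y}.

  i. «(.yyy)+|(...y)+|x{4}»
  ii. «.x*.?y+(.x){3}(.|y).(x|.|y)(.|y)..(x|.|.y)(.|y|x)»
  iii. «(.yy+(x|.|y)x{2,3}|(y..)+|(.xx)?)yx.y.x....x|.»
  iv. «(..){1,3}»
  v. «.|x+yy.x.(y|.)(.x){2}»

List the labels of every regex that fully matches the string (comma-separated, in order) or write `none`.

i → no match
ii → no match
iii → no match
iv → no match
v → match

v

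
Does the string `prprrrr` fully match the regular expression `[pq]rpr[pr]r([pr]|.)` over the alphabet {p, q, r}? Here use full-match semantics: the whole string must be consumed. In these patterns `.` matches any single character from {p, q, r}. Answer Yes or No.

Yes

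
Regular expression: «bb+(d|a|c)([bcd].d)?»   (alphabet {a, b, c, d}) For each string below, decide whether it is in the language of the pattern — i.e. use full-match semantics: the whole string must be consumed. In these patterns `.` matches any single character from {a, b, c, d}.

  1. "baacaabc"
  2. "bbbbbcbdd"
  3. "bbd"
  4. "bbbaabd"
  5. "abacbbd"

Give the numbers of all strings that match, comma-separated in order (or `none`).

1. "baacaabc" → no match — must start with "bb"
2. "bbbbbcbdd" → match
3. "bbd" → match
4. "bbbaabd" → no match
5. "abacbbd" → no match — must start with "bb"

2, 3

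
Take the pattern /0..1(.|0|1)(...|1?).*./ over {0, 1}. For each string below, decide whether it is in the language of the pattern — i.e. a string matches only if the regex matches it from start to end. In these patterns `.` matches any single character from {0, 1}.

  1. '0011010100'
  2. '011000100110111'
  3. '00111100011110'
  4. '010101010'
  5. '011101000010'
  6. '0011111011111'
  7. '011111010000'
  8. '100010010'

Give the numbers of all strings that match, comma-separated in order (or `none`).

1, 3, 4, 5, 6, 7

1 → match
2 → no match
3 → match
4 → match
5 → match
6 → match
7 → match
8 → no match — must start with '0'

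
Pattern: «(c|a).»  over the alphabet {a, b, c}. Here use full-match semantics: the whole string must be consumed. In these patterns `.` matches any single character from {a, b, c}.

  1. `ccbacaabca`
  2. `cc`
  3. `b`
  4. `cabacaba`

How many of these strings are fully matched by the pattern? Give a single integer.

1

1 → no match
2 → match
3 → no match
4 → no match
Total matched: 1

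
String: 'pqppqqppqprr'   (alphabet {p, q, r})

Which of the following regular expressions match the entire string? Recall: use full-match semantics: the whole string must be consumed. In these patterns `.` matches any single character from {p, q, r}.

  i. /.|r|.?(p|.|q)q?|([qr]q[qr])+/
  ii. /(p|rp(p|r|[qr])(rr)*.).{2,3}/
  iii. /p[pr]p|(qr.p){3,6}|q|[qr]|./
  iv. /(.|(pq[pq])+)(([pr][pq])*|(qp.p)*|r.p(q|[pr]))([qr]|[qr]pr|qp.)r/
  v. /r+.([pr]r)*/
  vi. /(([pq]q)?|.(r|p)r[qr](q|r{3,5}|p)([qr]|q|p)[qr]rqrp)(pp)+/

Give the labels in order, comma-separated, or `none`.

iv

i → no match
ii → no match
iii → no match
iv → match
v → no match — must start with 'r'
vi → no match — must end with 'pp'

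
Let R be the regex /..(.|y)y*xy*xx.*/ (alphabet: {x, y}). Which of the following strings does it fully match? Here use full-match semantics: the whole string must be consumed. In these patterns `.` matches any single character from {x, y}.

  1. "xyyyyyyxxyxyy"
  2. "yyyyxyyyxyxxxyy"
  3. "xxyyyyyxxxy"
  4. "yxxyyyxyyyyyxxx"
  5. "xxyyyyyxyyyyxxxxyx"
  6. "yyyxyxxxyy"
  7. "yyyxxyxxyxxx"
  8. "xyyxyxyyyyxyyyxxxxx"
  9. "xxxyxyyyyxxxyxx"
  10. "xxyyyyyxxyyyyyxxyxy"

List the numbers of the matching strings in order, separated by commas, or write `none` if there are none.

1 → no match
2 → no match
3 → match
4 → match
5 → match
6 → match
7 → no match
8 → no match
9 → match
10 → no match

3, 4, 5, 6, 9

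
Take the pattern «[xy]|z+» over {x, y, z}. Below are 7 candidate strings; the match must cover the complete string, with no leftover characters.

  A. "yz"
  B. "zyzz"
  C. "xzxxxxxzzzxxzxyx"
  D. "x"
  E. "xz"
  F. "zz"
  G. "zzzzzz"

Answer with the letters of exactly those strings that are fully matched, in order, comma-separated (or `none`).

D, F, G

A → no match
B → no match
C → no match
D → match
E → no match
F → match
G → match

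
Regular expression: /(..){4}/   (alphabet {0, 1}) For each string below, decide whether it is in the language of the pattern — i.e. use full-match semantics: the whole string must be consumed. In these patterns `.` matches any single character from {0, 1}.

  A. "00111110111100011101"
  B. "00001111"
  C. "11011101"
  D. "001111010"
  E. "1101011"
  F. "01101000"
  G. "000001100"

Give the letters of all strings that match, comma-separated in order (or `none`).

B, C, F

A → no match
B. "00001111" → match
C. "11011101" → match
D. "001111010" → no match
E. "1101011" → no match
F. "01101000" → match
G. "000001100" → no match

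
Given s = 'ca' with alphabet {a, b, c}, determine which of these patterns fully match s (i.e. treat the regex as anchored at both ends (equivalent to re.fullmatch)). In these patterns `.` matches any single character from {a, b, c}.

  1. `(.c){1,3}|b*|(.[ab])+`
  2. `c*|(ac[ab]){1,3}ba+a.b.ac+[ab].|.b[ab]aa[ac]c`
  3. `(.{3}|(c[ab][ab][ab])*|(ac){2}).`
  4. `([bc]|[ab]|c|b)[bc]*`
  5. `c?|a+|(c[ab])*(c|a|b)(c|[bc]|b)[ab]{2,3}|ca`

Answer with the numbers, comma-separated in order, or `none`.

1 → match
2 → no match
3 → no match
4 → no match
5 → match

1, 5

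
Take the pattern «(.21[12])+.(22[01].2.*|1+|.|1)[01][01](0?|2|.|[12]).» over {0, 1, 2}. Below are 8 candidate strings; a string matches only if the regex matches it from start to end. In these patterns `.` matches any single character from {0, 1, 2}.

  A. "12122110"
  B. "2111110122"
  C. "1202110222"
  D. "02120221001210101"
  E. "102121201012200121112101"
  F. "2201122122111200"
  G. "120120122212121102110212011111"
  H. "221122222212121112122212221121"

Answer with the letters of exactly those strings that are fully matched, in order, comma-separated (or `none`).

none

A → no match
B → no match
C → no match
D → no match
E → no match
F → no match
G → no match
H → no match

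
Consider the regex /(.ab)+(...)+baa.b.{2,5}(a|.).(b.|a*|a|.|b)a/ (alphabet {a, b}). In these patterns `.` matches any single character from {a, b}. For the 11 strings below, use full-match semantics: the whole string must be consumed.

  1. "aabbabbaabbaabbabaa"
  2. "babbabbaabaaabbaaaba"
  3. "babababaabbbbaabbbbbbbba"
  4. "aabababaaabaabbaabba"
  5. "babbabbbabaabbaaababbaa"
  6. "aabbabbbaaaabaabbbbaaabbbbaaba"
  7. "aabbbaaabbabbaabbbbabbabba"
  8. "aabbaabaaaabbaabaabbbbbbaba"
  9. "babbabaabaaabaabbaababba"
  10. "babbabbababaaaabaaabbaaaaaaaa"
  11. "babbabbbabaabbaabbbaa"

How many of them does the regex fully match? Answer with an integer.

1 → match
2 → match
3 → match
4 → match
5 → match
6 → match
7 → match
8 → match
9 → match
10 → match
11 → match
Total matched: 11

11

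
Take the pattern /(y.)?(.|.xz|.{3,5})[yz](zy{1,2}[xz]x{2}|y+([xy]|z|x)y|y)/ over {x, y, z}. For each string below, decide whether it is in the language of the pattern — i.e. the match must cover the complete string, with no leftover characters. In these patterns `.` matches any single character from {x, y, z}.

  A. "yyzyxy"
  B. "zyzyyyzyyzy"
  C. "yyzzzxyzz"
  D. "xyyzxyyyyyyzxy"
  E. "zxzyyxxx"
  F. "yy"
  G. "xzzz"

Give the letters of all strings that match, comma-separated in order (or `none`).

A → no match
B → no match
C → no match
D → no match
E → no match
F → no match
G → no match

none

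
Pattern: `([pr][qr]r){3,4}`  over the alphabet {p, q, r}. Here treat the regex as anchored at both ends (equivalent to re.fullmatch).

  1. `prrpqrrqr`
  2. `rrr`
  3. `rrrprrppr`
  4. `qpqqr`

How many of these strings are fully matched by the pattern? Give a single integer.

1

1 → match
2 → no match
3 → no match
4 → no match
Total matched: 1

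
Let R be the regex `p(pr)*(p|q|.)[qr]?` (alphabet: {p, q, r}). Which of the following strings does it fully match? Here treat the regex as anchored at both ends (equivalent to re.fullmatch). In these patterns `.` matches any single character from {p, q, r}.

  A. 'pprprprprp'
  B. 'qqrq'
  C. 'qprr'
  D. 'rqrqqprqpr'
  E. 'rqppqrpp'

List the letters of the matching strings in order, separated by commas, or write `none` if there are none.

A. 'pprprprprp' → match
B. 'qqrq' → no match — must start with 'p'
C. 'qprr' → no match — must start with 'p'
D. 'rqrqqprqpr' → no match — must start with 'p'
E. 'rqppqrpp' → no match — must start with 'p'

A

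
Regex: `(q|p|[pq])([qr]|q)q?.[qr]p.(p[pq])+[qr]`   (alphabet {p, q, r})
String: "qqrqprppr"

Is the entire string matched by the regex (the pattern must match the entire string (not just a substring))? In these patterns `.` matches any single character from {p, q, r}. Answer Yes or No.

Yes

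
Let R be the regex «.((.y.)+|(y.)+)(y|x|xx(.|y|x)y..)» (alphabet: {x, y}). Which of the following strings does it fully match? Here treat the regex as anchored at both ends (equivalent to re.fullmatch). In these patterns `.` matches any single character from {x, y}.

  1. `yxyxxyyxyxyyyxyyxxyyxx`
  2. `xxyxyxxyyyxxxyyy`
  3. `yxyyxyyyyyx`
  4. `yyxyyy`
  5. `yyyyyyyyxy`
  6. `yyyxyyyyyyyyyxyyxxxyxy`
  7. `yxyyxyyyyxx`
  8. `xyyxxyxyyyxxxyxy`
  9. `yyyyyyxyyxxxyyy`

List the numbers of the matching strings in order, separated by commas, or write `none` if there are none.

1, 3, 4, 5, 6, 7, 8, 9

1 → match
2 → no match
3 → match
4 → match
5 → match
6 → match
7 → match
8 → match
9 → match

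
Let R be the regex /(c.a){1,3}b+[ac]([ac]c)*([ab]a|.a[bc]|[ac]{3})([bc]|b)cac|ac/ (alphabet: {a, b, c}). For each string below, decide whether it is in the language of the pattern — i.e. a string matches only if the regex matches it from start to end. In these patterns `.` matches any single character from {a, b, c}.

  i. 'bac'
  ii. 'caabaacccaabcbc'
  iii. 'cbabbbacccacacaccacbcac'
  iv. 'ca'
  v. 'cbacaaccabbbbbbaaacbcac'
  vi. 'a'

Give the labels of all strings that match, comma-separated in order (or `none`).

i → no match
ii → no match
iii → no match
iv → no match
v → match
vi → no match

v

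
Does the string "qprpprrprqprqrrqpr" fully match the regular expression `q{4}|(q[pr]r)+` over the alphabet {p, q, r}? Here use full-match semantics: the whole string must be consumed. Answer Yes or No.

No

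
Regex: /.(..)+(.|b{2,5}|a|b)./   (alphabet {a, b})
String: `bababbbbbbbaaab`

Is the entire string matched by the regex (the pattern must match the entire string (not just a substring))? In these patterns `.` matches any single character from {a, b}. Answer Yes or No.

Yes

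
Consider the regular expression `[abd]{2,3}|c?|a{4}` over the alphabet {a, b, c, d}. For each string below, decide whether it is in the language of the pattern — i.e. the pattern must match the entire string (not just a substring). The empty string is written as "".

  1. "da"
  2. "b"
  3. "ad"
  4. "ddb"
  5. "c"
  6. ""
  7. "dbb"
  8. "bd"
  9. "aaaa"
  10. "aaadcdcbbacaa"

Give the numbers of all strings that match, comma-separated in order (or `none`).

1. "da" → match
2. "b" → no match
3. "ad" → match
4. "ddb" → match
5. "c" → match
6. "" → match
7. "dbb" → match
8. "bd" → match
9. "aaaa" → match
10 → no match

1, 3, 4, 5, 6, 7, 8, 9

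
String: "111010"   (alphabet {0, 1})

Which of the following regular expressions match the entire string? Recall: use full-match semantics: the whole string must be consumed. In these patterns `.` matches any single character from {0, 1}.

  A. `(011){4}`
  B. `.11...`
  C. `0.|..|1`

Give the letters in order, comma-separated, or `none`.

A → no match — must start with "011"
B → match
C → no match

B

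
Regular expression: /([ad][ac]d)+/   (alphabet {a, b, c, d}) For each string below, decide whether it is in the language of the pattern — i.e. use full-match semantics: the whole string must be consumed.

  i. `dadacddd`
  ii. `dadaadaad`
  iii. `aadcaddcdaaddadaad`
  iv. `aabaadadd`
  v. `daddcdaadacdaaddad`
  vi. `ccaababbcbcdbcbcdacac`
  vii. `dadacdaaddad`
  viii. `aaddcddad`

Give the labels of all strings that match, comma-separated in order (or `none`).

i → no match
ii → match
iii → no match
iv → no match
v → match
vi → no match — must end with `d`
vii → match
viii → match

ii, v, vii, viii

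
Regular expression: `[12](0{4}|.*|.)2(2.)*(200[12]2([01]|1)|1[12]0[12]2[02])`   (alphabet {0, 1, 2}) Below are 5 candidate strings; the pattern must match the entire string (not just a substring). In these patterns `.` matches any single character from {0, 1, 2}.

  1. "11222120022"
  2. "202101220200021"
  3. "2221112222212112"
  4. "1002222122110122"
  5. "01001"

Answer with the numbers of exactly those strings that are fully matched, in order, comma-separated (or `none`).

1. "11222120022" → no match
2 → no match
3 → no match
4 → match
5. "01001" → no match

4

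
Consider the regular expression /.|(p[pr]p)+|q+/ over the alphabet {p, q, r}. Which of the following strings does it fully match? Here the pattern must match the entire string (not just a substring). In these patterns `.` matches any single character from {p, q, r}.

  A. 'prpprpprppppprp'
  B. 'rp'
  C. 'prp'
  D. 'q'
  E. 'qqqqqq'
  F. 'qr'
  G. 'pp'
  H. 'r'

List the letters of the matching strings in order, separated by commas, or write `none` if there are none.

A, C, D, E, H

A → match
B → no match
C → match
D → match
E → match
F → no match
G → no match
H → match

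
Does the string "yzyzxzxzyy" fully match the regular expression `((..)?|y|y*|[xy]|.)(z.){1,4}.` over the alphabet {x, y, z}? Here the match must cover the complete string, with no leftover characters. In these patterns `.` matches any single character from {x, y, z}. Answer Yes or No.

Yes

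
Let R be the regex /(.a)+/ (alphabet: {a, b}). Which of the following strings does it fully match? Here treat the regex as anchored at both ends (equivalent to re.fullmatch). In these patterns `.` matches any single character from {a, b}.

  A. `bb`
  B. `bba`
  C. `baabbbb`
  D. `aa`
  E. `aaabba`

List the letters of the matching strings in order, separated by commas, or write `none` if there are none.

D

A. `bb` → no match — must end with `a`
B. `bba` → no match
C. `baabbbb` → no match — must end with `a`
D. `aa` → match
E. `aaabba` → no match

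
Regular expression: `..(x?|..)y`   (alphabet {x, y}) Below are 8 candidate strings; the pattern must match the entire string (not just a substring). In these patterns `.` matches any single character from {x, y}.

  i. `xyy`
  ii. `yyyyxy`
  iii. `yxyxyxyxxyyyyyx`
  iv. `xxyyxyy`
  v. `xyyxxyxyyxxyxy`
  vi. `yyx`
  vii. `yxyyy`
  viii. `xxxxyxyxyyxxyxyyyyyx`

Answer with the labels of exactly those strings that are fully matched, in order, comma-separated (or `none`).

i, vii

i → match
ii → no match
iii → no match — must end with `y`
iv → no match
v → no match
vi → no match — must end with `y`
vii → match
viii → no match — must end with `y`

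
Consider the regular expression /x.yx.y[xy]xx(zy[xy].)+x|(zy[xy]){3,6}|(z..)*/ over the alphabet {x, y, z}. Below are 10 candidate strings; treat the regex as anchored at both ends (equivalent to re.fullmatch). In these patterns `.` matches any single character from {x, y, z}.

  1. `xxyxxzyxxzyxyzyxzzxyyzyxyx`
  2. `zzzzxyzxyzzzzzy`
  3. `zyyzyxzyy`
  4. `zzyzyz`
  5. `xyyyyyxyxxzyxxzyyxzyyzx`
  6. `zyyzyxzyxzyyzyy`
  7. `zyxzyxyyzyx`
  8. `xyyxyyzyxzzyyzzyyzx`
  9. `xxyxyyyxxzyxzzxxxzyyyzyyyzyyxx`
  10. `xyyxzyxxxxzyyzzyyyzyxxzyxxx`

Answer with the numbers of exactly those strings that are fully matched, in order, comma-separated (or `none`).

2, 3, 4, 6

1 → no match
2 → match
3 → match
4 → match
5 → no match
6 → match
7 → no match
8 → no match
9 → no match
10 → no match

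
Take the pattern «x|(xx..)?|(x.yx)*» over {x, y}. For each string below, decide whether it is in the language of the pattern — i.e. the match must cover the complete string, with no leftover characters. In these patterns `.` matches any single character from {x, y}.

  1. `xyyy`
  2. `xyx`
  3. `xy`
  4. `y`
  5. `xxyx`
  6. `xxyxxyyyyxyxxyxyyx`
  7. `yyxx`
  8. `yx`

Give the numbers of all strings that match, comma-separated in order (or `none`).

5

1 → no match
2 → no match
3 → no match
4 → no match
5 → match
6 → no match
7 → no match
8 → no match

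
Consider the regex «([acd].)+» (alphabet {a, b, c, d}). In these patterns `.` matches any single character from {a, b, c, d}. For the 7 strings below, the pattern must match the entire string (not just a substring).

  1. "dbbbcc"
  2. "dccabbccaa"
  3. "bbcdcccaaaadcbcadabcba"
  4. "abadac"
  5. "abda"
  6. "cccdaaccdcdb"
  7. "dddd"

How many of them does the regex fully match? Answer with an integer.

1. "dbbbcc" → no match
2. "dccabbccaa" → no match
3 → no match
4. "abadac" → match
5. "abda" → match
6. "cccdaaccdcdb" → match
7. "dddd" → match
Total matched: 4

4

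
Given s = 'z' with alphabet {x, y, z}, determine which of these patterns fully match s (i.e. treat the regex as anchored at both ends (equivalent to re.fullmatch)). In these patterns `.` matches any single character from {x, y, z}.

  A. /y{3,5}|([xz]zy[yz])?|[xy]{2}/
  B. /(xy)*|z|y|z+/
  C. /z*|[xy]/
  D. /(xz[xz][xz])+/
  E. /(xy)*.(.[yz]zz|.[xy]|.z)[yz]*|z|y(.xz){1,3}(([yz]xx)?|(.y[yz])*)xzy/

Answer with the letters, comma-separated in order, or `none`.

A → no match
B → match
C → match
D → no match — must start with 'xz'
E → match

B, C, E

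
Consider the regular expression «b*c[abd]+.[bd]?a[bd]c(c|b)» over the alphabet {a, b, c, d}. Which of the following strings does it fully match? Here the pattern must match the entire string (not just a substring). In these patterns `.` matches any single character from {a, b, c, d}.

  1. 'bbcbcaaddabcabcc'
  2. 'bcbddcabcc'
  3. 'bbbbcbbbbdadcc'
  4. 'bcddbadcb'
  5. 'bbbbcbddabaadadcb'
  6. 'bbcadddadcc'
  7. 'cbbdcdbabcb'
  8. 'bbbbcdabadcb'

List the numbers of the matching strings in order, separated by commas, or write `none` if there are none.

2, 3, 4, 5, 6, 8

1 → no match
2 → match
3 → match
4 → match
5 → match
6 → match
7 → no match
8 → match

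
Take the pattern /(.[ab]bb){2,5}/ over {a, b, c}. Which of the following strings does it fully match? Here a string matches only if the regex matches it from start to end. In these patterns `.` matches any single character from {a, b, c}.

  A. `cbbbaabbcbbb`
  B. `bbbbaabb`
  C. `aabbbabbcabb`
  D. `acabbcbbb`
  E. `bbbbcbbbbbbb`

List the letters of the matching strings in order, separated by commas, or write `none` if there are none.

A → match
B → match
C → match
D → no match
E → match

A, B, C, E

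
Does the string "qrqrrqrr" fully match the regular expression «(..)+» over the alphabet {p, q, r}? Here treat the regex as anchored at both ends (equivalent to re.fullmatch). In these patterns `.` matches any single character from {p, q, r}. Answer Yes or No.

Yes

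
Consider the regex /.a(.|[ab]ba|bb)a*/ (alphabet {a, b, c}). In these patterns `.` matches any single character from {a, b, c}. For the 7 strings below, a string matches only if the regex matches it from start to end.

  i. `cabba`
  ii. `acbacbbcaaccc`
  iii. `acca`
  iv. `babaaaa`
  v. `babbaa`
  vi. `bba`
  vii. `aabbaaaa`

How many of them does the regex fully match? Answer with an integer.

4

i. `cabba` → match
ii → no match
iii. `acca` → no match
iv. `babaaaa` → match
v. `babbaa` → match
vi. `bba` → no match
vii. `aabbaaaa` → match
Total matched: 4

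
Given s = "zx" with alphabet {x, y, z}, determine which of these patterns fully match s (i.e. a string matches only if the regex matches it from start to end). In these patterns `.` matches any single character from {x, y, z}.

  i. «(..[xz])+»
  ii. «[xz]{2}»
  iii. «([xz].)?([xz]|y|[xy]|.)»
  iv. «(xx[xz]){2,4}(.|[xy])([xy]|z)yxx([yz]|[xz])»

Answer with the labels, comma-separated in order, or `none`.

ii

i → no match
ii → match
iii → no match
iv → no match — must start with "xx"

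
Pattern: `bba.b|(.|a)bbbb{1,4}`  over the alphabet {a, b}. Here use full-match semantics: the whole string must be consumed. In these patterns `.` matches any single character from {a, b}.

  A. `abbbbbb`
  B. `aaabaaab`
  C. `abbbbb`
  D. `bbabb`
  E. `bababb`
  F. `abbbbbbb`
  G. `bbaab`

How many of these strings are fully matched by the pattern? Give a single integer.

A. `abbbbbb` → match
B. `aaabaaab` → no match
C. `abbbbb` → match
D. `bbabb` → match
E. `bababb` → no match
F. `abbbbbbb` → match
G. `bbaab` → match
Total matched: 5

5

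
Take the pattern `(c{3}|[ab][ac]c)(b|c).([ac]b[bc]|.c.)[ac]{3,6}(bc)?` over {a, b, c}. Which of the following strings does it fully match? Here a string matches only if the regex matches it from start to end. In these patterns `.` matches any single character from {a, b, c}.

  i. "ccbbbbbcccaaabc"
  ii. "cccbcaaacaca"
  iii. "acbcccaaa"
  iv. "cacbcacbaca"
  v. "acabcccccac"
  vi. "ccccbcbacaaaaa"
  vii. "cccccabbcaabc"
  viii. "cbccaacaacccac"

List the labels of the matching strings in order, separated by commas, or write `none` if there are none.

vii

i → no match
ii → no match
iii → no match
iv → no match
v → no match
vi → no match
vii → match
viii → no match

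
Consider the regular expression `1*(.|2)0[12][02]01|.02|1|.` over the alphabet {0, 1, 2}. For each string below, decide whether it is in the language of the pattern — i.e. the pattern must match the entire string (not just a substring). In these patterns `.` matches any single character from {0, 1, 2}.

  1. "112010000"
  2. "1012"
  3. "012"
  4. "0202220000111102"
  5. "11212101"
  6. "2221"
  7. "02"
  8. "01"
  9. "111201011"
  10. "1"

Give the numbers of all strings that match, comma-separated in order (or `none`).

1 → no match
2 → no match
3 → no match
4 → no match
5 → no match
6 → no match
7 → no match
8 → no match
9 → no match
10 → match

10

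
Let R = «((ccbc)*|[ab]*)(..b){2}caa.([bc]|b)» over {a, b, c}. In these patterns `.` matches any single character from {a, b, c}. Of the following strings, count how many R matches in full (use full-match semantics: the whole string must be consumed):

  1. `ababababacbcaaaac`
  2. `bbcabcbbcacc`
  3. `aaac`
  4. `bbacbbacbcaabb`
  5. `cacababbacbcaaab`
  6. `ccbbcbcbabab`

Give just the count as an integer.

1 → no match
2. `bbcabcbbcacc` → no match
3. `aaac` → no match
4 → match
5 → no match
6. `ccbbcbcbabab` → no match
Total matched: 1

1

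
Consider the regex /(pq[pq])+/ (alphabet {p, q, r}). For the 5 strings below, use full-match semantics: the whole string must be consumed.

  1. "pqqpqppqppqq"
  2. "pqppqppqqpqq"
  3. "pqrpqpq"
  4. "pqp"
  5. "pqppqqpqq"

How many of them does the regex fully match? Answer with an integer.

4

1 → match
2 → match
3 → no match
4 → match
5 → match
Total matched: 4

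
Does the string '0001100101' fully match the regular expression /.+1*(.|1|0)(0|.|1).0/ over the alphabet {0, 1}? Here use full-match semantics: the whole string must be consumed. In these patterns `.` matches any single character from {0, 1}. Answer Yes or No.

No

Every match must end with '0', but '0001100101' does not.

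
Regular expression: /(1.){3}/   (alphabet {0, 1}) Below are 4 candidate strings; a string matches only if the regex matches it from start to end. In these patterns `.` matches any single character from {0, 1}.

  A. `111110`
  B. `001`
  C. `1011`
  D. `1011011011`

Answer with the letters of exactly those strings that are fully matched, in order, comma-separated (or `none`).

A

A → match
B → no match — must start with `1`
C → no match
D → no match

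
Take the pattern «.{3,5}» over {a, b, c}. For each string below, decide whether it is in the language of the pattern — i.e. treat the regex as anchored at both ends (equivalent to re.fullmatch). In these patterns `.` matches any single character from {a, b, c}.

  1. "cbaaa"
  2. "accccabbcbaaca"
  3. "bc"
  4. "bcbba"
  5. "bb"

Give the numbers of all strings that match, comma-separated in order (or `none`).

1, 4

1. "cbaaa" → match
2 → no match
3. "bc" → no match
4. "bcbba" → match
5. "bb" → no match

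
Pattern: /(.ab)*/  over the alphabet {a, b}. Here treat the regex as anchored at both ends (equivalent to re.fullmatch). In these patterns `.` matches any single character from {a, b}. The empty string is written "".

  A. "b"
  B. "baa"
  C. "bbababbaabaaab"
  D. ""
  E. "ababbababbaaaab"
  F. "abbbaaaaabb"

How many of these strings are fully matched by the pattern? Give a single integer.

A → no match
B → no match
C → no match
D → match
E → no match
F → no match
Total matched: 1

1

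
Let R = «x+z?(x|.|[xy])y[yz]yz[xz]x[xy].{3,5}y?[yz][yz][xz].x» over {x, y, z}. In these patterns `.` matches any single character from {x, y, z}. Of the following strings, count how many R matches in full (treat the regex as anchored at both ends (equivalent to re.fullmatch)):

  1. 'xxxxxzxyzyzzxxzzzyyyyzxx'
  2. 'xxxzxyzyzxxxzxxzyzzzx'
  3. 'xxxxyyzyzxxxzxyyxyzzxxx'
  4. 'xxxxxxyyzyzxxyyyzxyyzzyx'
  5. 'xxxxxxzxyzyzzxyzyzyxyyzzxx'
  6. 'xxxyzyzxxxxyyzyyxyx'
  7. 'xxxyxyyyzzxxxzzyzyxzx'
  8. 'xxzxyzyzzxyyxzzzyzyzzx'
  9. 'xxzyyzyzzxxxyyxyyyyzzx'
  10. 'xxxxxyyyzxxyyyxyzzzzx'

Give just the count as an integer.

1 → match
2 → match
3 → match
4 → match
5 → match
6 → match
7 → no match
8 → match
9 → match
10 → match
Total matched: 9

9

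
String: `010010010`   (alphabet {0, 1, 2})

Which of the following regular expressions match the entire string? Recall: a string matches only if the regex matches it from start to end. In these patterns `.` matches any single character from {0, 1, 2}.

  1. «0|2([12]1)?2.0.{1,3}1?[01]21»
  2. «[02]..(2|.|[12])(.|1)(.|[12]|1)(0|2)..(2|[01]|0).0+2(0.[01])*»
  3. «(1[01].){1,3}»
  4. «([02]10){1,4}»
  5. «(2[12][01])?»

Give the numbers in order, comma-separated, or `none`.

4

1 → no match
2 → no match
3 → no match — must start with `1`
4 → match
5 → no match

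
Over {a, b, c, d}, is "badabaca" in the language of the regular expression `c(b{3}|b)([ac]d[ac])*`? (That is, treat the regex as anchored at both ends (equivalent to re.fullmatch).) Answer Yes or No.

No

Every match must start with "cb", but "badabaca" does not.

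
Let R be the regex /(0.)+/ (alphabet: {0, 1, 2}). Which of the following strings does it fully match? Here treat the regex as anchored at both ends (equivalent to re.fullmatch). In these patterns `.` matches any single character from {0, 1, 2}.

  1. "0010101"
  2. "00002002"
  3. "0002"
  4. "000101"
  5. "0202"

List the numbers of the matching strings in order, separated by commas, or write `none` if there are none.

1 → no match
2 → no match
3 → match
4 → match
5 → match

3, 4, 5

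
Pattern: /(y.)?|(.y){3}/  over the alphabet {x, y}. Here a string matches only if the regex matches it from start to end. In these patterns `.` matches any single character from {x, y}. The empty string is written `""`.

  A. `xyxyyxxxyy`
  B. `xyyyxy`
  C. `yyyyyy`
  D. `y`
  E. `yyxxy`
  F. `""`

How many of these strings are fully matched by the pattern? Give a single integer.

A → no match
B → match
C → match
D → no match
E → no match
F → match
Total matched: 3

3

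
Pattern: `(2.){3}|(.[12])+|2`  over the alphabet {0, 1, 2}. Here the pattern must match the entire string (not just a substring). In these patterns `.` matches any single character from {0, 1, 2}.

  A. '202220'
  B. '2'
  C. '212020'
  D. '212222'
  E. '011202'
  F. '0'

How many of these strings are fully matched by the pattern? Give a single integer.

5

A → match
B → match
C → match
D → match
E → match
F → no match
Total matched: 5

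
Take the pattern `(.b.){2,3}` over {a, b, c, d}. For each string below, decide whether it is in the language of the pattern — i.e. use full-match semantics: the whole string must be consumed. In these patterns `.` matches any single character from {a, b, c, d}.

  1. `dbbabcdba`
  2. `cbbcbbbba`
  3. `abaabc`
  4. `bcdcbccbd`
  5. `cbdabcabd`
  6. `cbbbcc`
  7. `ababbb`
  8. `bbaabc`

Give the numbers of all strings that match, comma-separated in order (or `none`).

1 → match
2 → match
3 → match
4 → no match
5 → match
6 → no match
7 → match
8 → match

1, 2, 3, 5, 7, 8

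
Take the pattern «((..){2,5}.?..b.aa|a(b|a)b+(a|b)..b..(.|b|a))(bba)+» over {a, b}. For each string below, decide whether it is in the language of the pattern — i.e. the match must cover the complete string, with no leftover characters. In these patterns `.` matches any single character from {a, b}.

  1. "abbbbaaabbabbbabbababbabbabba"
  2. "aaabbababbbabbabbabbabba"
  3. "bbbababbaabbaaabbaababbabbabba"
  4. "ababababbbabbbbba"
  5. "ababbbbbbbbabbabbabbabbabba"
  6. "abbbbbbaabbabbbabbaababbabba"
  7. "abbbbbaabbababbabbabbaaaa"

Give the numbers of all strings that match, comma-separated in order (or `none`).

none

1 → no match
2 → no match
3 → no match
4 → no match
5 → no match
6 → no match
7 → no match — must end with "bba"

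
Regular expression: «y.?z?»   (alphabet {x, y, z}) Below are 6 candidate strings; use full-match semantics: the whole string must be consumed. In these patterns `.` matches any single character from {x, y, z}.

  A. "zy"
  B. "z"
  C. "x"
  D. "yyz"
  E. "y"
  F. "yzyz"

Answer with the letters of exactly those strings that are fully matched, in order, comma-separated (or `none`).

A → no match — must start with "y"
B → no match — must start with "y"
C → no match — must start with "y"
D → match
E → match
F → no match

D, E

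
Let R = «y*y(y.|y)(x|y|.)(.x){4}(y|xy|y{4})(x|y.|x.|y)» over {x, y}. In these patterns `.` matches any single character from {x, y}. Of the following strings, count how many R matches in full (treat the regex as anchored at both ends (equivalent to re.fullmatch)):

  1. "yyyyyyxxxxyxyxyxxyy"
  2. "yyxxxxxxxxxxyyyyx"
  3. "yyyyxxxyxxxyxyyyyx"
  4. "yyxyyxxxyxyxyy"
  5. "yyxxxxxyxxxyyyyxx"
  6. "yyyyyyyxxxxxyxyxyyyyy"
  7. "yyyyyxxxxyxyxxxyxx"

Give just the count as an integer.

7

1 → match
2 → match
3 → match
4 → match
5 → match
6 → match
7 → match
Total matched: 7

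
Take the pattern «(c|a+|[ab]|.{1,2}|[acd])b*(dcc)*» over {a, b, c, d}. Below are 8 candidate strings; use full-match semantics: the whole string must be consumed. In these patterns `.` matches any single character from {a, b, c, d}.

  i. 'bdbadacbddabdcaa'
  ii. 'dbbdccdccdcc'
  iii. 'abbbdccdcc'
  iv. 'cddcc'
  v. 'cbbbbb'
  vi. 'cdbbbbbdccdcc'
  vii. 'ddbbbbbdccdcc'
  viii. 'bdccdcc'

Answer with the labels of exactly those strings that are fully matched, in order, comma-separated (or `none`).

ii, iii, iv, v, vi, vii, viii

i → no match
ii → match
iii → match
iv → match
v → match
vi → match
vii → match
viii → match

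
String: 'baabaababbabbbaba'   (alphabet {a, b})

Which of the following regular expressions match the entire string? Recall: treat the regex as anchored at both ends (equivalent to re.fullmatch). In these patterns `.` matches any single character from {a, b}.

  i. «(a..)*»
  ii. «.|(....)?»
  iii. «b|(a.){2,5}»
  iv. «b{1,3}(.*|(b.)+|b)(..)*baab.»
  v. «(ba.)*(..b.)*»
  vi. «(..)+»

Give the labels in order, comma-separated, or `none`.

i → no match
ii → no match
iii → no match
iv → no match
v → match
vi → no match

v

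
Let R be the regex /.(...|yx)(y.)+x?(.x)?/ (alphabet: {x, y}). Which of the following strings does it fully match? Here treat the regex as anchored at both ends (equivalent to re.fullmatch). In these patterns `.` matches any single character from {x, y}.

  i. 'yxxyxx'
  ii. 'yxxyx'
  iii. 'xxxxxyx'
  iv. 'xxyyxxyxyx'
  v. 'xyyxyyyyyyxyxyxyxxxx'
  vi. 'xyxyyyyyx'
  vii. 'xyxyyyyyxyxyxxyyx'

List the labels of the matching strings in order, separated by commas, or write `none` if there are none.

i → no match
ii → no match
iii → no match
iv → no match
v → no match
vi → match
vii → no match

vi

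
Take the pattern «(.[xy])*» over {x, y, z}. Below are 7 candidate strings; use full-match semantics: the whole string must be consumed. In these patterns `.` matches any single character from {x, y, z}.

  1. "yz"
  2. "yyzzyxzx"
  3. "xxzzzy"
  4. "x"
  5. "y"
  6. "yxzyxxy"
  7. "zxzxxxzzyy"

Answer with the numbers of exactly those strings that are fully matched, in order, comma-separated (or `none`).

none

1 → no match
2 → no match
3 → no match
4 → no match
5 → no match
6 → no match
7 → no match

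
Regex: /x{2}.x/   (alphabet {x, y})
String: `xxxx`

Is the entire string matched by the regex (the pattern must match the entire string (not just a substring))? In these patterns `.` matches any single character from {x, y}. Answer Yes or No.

Yes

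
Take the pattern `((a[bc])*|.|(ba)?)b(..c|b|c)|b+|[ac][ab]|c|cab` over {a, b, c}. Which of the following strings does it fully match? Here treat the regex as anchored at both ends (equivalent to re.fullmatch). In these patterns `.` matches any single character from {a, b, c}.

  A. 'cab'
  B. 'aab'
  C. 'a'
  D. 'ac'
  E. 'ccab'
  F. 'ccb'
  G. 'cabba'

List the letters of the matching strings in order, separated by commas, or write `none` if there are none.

A → match
B → no match
C → no match
D → no match
E → no match
F → no match
G → no match

A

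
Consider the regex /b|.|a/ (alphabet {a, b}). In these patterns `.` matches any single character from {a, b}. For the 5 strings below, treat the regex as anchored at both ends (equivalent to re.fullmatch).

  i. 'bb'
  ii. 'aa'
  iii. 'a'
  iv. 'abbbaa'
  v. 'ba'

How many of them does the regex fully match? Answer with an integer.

i → no match
ii → no match
iii → match
iv → no match
v → no match
Total matched: 1

1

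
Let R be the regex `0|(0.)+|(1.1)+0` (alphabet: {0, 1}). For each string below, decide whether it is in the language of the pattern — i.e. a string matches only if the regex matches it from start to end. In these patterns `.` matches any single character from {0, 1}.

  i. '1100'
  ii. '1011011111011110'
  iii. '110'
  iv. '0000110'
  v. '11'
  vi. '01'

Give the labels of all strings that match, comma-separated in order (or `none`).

i → no match
ii → match
iii → no match
iv → no match
v → no match
vi → match

ii, vi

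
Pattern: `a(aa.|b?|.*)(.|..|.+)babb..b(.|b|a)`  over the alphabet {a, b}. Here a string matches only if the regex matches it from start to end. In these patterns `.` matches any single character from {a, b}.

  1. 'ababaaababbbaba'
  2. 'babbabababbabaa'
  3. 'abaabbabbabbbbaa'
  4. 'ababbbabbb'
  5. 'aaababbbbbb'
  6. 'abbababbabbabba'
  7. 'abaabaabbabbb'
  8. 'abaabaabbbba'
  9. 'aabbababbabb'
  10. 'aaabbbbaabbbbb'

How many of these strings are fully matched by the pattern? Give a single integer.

1 → match
2 → no match — must start with 'a'
3 → no match
4 → no match
5 → match
6 → match
7 → no match
8 → no match
9 → no match
10 → no match
Total matched: 3

3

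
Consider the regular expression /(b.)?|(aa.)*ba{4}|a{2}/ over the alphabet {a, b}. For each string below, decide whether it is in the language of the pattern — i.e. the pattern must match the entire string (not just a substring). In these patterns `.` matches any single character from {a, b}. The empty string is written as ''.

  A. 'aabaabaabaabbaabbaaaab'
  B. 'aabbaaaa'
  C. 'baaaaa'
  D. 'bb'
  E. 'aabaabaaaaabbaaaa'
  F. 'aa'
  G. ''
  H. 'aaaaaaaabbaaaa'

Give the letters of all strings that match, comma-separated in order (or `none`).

A → no match
B → match
C → no match
D → match
E → match
F → match
G → match
H → match

B, D, E, F, G, H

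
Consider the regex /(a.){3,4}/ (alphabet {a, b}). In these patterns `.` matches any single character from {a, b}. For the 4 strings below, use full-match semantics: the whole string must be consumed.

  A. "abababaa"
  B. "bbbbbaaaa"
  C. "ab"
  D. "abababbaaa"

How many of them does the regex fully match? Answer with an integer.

1

A → match
B → no match — must start with "a"
C → no match
D → no match
Total matched: 1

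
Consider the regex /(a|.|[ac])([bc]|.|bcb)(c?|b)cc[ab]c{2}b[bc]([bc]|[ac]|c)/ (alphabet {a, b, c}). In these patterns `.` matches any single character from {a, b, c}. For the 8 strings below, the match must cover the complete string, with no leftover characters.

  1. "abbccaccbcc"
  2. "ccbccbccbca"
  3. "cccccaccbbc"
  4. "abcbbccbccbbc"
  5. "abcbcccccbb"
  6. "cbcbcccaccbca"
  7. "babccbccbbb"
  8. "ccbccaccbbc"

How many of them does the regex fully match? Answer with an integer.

1 → match
2 → match
3 → match
4 → match
5 → no match
6 → match
7 → match
8 → match
Total matched: 7

7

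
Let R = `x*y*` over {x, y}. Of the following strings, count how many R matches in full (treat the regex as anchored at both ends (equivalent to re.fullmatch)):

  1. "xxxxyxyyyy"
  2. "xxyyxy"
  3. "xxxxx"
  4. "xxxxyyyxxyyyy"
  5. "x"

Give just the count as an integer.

1 → no match
2 → no match
3 → match
4 → no match
5 → match
Total matched: 2

2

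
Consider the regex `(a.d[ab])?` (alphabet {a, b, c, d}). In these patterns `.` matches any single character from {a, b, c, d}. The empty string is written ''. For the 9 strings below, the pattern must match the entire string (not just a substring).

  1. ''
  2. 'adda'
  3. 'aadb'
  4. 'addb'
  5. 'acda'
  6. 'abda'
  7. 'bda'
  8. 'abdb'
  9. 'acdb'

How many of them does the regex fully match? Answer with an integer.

1 → match
2 → match
3 → match
4 → match
5 → match
6 → match
7 → no match
8 → match
9 → match
Total matched: 8

8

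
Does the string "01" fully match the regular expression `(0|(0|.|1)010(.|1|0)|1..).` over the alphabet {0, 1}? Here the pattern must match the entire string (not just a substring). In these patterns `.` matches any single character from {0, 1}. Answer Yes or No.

Yes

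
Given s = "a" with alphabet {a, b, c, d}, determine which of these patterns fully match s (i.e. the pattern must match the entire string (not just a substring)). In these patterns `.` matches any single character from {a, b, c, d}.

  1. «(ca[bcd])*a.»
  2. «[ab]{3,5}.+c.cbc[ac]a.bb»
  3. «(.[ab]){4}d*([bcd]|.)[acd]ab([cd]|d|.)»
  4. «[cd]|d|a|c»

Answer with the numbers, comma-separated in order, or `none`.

4

1 → no match
2 → no match — must end with "bb"
3 → no match
4 → match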